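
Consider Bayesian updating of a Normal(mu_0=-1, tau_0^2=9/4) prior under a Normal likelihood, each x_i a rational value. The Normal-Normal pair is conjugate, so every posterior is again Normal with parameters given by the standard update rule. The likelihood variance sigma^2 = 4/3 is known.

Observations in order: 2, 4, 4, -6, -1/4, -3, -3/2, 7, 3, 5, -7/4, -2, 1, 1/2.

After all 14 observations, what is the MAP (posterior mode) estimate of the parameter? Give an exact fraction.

obs 1: x=2 → posterior Normal(38/43, 36/43)
obs 2: x=4 → posterior Normal(73/35, 18/35)
obs 3: x=4 → posterior Normal(254/97, 36/97)
obs 4: x=-6 → posterior Normal(23/31, 9/31)
obs 5: x=-1/4 → posterior Normal(341/604, 36/151)
obs 6: x=-3 → posterior Normal(17/712, 18/89)
obs 7: x=-3/2 → posterior Normal(-29/164, 36/205)
obs 8: x=7 → posterior Normal(611/928, 9/58)
obs 9: x=3 → posterior Normal(935/1036, 36/259)
obs 10: x=5 → posterior Normal(1475/1144, 18/143)
obs 11: x=-7/4 → posterior Normal(643/626, 36/313)
obs 12: x=-2 → posterior Normal(107/136, 9/85)
obs 13: x=1 → posterior Normal(589/734, 36/367)
obs 14: x=1/2 → posterior Normal(154/197, 18/197)

154/197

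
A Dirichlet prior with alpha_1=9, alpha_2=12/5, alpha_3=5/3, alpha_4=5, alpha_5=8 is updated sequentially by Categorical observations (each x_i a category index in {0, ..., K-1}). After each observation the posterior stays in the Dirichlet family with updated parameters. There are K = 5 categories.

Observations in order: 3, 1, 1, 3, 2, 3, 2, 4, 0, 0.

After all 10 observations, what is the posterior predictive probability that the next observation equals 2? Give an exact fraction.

obs 1: x=3 → posterior Dirichlet(9, 12/5, 5/3, 6, 8)
obs 2: x=1 → posterior Dirichlet(9, 17/5, 5/3, 6, 8)
obs 3: x=1 → posterior Dirichlet(9, 22/5, 5/3, 6, 8)
obs 4: x=3 → posterior Dirichlet(9, 22/5, 5/3, 7, 8)
obs 5: x=2 → posterior Dirichlet(9, 22/5, 8/3, 7, 8)
obs 6: x=3 → posterior Dirichlet(9, 22/5, 8/3, 8, 8)
obs 7: x=2 → posterior Dirichlet(9, 22/5, 11/3, 8, 8)
obs 8: x=4 → posterior Dirichlet(9, 22/5, 11/3, 8, 9)
obs 9: x=0 → posterior Dirichlet(10, 22/5, 11/3, 8, 9)
obs 10: x=0 → posterior Dirichlet(11, 22/5, 11/3, 8, 9)

55/541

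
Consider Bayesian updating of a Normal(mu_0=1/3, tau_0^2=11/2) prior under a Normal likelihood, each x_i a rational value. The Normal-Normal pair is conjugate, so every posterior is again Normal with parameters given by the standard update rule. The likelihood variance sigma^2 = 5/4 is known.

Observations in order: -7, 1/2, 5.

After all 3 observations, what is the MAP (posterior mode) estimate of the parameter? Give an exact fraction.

obs 1: x=-7 → posterior Normal(-457/81, 55/54)
obs 2: x=1/2 → posterior Normal(-424/147, 55/98)
obs 3: x=5 → posterior Normal(-94/213, 55/142)

-94/213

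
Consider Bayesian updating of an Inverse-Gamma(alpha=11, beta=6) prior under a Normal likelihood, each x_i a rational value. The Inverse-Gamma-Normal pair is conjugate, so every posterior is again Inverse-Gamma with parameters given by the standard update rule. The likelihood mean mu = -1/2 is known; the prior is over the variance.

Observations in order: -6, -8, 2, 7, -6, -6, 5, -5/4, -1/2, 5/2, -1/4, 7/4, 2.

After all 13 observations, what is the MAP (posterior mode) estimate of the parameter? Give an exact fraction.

obs 1: x=-6 → posterior Inverse-Gamma(23/2, 169/8)
obs 2: x=-8 → posterior Inverse-Gamma(12, 197/4)
obs 3: x=2 → posterior Inverse-Gamma(25/2, 419/8)
obs 4: x=7 → posterior Inverse-Gamma(13, 161/2)
obs 5: x=-6 → posterior Inverse-Gamma(27/2, 765/8)
obs 6: x=-6 → posterior Inverse-Gamma(14, 443/4)
obs 7: x=5 → posterior Inverse-Gamma(29/2, 1007/8)
obs 8: x=-5/4 → posterior Inverse-Gamma(15, 4037/32)
obs 9: x=-1/2 → posterior Inverse-Gamma(31/2, 4037/32)
obs 10: x=5/2 → posterior Inverse-Gamma(16, 4181/32)
obs 11: x=-1/4 → posterior Inverse-Gamma(33/2, 2091/16)
obs 12: x=7/4 → posterior Inverse-Gamma(17, 4263/32)
obs 13: x=2 → posterior Inverse-Gamma(35/2, 4363/32)

4363/592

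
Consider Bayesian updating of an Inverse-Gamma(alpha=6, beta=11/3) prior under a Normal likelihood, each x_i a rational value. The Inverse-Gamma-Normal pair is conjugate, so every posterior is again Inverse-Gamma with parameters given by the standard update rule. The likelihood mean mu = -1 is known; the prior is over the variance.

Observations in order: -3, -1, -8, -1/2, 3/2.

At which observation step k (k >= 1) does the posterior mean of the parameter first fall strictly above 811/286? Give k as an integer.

obs 1: x=-3 → posterior Inverse-Gamma(13/2, 17/3)
obs 2: x=-1 → posterior Inverse-Gamma(7, 17/3)
obs 3: x=-8 → posterior Inverse-Gamma(15/2, 181/6)
obs 4: x=-1/2 → posterior Inverse-Gamma(8, 727/24)
obs 5: x=3/2 → posterior Inverse-Gamma(17/2, 401/12)

k = 3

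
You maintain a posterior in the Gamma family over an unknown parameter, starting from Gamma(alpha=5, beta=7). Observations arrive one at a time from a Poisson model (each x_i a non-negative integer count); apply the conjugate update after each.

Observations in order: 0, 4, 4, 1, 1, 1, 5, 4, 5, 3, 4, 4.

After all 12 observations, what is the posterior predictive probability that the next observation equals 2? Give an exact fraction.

23115366864153658681833217761733510028791508702406777159/87960930222080000000000000000000000000000000000000000000

obs 1: x=0 → posterior Gamma(5, 8)
obs 2: x=4 → posterior Gamma(9, 9)
obs 3: x=4 → posterior Gamma(13, 10)
obs 4: x=1 → posterior Gamma(14, 11)
obs 5: x=1 → posterior Gamma(15, 12)
obs 6: x=1 → posterior Gamma(16, 13)
obs 7: x=5 → posterior Gamma(21, 14)
obs 8: x=4 → posterior Gamma(25, 15)
obs 9: x=5 → posterior Gamma(30, 16)
obs 10: x=3 → posterior Gamma(33, 17)
obs 11: x=4 → posterior Gamma(37, 18)
obs 12: x=4 → posterior Gamma(41, 19)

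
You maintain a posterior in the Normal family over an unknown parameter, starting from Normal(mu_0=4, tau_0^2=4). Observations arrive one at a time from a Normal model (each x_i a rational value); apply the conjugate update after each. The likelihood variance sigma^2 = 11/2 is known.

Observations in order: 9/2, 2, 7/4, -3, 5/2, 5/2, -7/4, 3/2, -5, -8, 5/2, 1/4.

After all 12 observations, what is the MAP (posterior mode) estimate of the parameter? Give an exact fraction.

obs 1: x=9/2 → posterior Normal(80/19, 44/19)
obs 2: x=2 → posterior Normal(32/9, 44/27)
obs 3: x=7/4 → posterior Normal(22/7, 44/35)
obs 4: x=-3 → posterior Normal(2, 44/43)
obs 5: x=5/2 → posterior Normal(106/51, 44/51)
obs 6: x=5/2 → posterior Normal(126/59, 44/59)
obs 7: x=-7/4 → posterior Normal(112/67, 44/67)
obs 8: x=3/2 → posterior Normal(124/75, 44/75)
obs 9: x=-5 → posterior Normal(84/83, 44/83)
obs 10: x=-8 → posterior Normal(20/91, 44/91)
obs 11: x=5/2 → posterior Normal(40/99, 4/9)
obs 12: x=1/4 → posterior Normal(42/107, 44/107)

42/107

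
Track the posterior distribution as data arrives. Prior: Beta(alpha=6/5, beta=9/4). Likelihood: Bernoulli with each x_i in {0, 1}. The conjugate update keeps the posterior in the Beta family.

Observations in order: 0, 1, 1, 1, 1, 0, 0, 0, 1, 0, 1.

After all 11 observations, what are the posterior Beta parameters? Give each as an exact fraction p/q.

obs 1: x=0 → posterior Beta(6/5, 13/4)
obs 2: x=1 → posterior Beta(11/5, 13/4)
obs 3: x=1 → posterior Beta(16/5, 13/4)
obs 4: x=1 → posterior Beta(21/5, 13/4)
obs 5: x=1 → posterior Beta(26/5, 13/4)
obs 6: x=0 → posterior Beta(26/5, 17/4)
obs 7: x=0 → posterior Beta(26/5, 21/4)
obs 8: x=0 → posterior Beta(26/5, 25/4)
obs 9: x=1 → posterior Beta(31/5, 25/4)
obs 10: x=0 → posterior Beta(31/5, 29/4)
obs 11: x=1 → posterior Beta(36/5, 29/4)

alpha=36/5, beta=29/4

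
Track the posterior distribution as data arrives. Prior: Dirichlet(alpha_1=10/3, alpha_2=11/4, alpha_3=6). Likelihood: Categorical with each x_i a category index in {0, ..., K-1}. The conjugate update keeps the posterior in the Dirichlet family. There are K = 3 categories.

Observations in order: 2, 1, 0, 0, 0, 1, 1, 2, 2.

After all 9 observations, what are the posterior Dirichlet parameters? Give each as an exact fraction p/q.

alpha_1=19/3, alpha_2=23/4, alpha_3=9

obs 1: x=2 → posterior Dirichlet(10/3, 11/4, 7)
obs 2: x=1 → posterior Dirichlet(10/3, 15/4, 7)
obs 3: x=0 → posterior Dirichlet(13/3, 15/4, 7)
obs 4: x=0 → posterior Dirichlet(16/3, 15/4, 7)
obs 5: x=0 → posterior Dirichlet(19/3, 15/4, 7)
obs 6: x=1 → posterior Dirichlet(19/3, 19/4, 7)
obs 7: x=1 → posterior Dirichlet(19/3, 23/4, 7)
obs 8: x=2 → posterior Dirichlet(19/3, 23/4, 8)
obs 9: x=2 → posterior Dirichlet(19/3, 23/4, 9)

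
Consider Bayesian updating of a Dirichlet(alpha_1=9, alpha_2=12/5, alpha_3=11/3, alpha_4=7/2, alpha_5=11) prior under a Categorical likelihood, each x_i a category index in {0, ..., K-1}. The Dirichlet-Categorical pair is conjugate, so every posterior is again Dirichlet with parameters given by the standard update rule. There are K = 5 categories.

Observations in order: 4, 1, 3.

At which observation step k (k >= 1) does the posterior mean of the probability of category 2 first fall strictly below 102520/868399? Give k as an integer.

obs 1: x=4 → posterior Dirichlet(9, 12/5, 11/3, 7/2, 12)
obs 2: x=1 → posterior Dirichlet(9, 17/5, 11/3, 7/2, 12)
obs 3: x=3 → posterior Dirichlet(9, 17/5, 11/3, 9/2, 12)

k = 2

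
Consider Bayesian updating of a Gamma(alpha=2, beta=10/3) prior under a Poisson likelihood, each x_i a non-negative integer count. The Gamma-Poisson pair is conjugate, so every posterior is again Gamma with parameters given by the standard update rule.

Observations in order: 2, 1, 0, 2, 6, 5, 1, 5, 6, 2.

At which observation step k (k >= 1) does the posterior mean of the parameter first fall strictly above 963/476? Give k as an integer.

obs 1: x=2 → posterior Gamma(4, 13/3)
obs 2: x=1 → posterior Gamma(5, 16/3)
obs 3: x=0 → posterior Gamma(5, 19/3)
obs 4: x=2 → posterior Gamma(7, 22/3)
obs 5: x=6 → posterior Gamma(13, 25/3)
obs 6: x=5 → posterior Gamma(18, 28/3)
obs 7: x=1 → posterior Gamma(19, 31/3)
obs 8: x=5 → posterior Gamma(24, 34/3)
obs 9: x=6 → posterior Gamma(30, 37/3)
obs 10: x=2 → posterior Gamma(32, 40/3)

k = 8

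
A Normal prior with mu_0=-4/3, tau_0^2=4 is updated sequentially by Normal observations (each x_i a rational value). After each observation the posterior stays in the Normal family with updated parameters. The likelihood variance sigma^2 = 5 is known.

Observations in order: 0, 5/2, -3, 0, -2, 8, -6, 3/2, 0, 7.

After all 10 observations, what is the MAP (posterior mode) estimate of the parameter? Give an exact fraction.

obs 1: x=0 → posterior Normal(-20/27, 20/9)
obs 2: x=5/2 → posterior Normal(10/39, 20/13)
obs 3: x=-3 → posterior Normal(-26/51, 20/17)
obs 4: x=0 → posterior Normal(-26/63, 20/21)
obs 5: x=-2 → posterior Normal(-2/3, 4/5)
obs 6: x=8 → posterior Normal(46/87, 20/29)
obs 7: x=-6 → posterior Normal(-26/99, 20/33)
obs 8: x=3/2 → posterior Normal(-8/111, 20/37)
obs 9: x=0 → posterior Normal(-8/123, 20/41)
obs 10: x=7 → posterior Normal(76/135, 4/9)

76/135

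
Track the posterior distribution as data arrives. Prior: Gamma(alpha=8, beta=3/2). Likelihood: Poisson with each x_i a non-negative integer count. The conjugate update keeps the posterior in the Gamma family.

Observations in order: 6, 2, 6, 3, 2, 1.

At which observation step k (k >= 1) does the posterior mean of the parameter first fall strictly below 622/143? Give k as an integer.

k = 5

obs 1: x=6 → posterior Gamma(14, 5/2)
obs 2: x=2 → posterior Gamma(16, 7/2)
obs 3: x=6 → posterior Gamma(22, 9/2)
obs 4: x=3 → posterior Gamma(25, 11/2)
obs 5: x=2 → posterior Gamma(27, 13/2)
obs 6: x=1 → posterior Gamma(28, 15/2)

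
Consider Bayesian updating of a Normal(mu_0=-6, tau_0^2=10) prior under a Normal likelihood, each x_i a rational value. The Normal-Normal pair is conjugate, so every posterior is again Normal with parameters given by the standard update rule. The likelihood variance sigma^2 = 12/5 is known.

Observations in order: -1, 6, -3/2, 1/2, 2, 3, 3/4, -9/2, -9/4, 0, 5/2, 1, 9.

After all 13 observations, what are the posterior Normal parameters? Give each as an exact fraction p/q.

obs 1: x=-1 → posterior Normal(-61/31, 60/31)
obs 2: x=6 → posterior Normal(89/56, 15/14)
obs 3: x=-3/2 → posterior Normal(103/162, 20/27)
obs 4: x=1/2 → posterior Normal(32/53, 30/53)
obs 5: x=2 → posterior Normal(114/131, 60/131)
obs 6: x=3 → posterior Normal(63/52, 5/13)
obs 7: x=3/4 → posterior Normal(831/724, 60/181)
obs 8: x=-9/2 → posterior Normal(381/824, 30/103)
obs 9: x=-9/4 → posterior Normal(13/77, 20/77)
obs 10: x=0 → posterior Normal(39/256, 15/64)
obs 11: x=5/2 → posterior Normal(203/562, 60/281)
obs 12: x=1 → posterior Normal(253/612, 10/51)
obs 13: x=9 → posterior Normal(703/662, 60/331)

mu_0=703/662, tau_0^2=60/331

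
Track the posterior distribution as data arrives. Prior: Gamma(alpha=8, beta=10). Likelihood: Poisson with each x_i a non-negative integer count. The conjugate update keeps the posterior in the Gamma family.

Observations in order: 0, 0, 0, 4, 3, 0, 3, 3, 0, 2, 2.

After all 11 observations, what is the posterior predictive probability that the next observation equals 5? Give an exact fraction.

obs 1: x=0 → posterior Gamma(8, 11)
obs 2: x=0 → posterior Gamma(8, 12)
obs 3: x=0 → posterior Gamma(8, 13)
obs 4: x=4 → posterior Gamma(12, 14)
obs 5: x=3 → posterior Gamma(15, 15)
obs 6: x=0 → posterior Gamma(15, 16)
obs 7: x=3 → posterior Gamma(18, 17)
obs 8: x=3 → posterior Gamma(21, 18)
obs 9: x=0 → posterior Gamma(21, 19)
obs 10: x=2 → posterior Gamma(23, 20)
obs 11: x=2 → posterior Gamma(25, 21)

134938001064153120296794495561602096255/18736153019903829443036278993864332673024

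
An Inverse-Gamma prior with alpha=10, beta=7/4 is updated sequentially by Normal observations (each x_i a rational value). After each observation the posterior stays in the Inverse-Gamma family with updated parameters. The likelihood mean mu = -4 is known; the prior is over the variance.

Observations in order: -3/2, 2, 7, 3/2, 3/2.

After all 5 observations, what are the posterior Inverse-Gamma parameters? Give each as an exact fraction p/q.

obs 1: x=-3/2 → posterior Inverse-Gamma(21/2, 39/8)
obs 2: x=2 → posterior Inverse-Gamma(11, 183/8)
obs 3: x=7 → posterior Inverse-Gamma(23/2, 667/8)
obs 4: x=3/2 → posterior Inverse-Gamma(12, 197/2)
obs 5: x=3/2 → posterior Inverse-Gamma(25/2, 909/8)

alpha=25/2, beta=909/8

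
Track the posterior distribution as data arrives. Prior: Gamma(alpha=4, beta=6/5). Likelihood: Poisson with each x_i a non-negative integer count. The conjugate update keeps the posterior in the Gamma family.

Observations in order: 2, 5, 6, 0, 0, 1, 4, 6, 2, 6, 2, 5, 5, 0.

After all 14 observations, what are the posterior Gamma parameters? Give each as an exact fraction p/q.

alpha=48, beta=76/5

obs 1: x=2 → posterior Gamma(6, 11/5)
obs 2: x=5 → posterior Gamma(11, 16/5)
obs 3: x=6 → posterior Gamma(17, 21/5)
obs 4: x=0 → posterior Gamma(17, 26/5)
obs 5: x=0 → posterior Gamma(17, 31/5)
obs 6: x=1 → posterior Gamma(18, 36/5)
obs 7: x=4 → posterior Gamma(22, 41/5)
obs 8: x=6 → posterior Gamma(28, 46/5)
obs 9: x=2 → posterior Gamma(30, 51/5)
obs 10: x=6 → posterior Gamma(36, 56/5)
obs 11: x=2 → posterior Gamma(38, 61/5)
obs 12: x=5 → posterior Gamma(43, 66/5)
obs 13: x=5 → posterior Gamma(48, 71/5)
obs 14: x=0 → posterior Gamma(48, 76/5)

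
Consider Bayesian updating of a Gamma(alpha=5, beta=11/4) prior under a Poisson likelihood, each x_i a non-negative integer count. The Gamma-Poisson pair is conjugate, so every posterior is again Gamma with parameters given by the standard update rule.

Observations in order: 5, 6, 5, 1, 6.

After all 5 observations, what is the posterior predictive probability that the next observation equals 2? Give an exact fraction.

obs 1: x=5 → posterior Gamma(10, 15/4)
obs 2: x=6 → posterior Gamma(16, 19/4)
obs 3: x=5 → posterior Gamma(21, 23/4)
obs 4: x=1 → posterior Gamma(22, 27/4)
obs 5: x=6 → posterior Gamma(28, 31/4)

531710704350681849202466407001008495639942048/2998770918523128821363306604325771331787109375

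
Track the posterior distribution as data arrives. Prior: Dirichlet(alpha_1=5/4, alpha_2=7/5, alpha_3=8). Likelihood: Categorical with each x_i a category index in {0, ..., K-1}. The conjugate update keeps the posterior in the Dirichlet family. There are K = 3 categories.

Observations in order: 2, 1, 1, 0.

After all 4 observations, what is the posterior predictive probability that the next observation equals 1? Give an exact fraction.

68/293

obs 1: x=2 → posterior Dirichlet(5/4, 7/5, 9)
obs 2: x=1 → posterior Dirichlet(5/4, 12/5, 9)
obs 3: x=1 → posterior Dirichlet(5/4, 17/5, 9)
obs 4: x=0 → posterior Dirichlet(9/4, 17/5, 9)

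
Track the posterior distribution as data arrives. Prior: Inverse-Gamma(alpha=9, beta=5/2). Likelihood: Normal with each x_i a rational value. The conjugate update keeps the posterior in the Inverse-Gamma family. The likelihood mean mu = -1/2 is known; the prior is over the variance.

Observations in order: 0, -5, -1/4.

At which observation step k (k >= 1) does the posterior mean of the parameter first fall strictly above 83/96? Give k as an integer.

obs 1: x=0 → posterior Inverse-Gamma(19/2, 21/8)
obs 2: x=-5 → posterior Inverse-Gamma(10, 51/4)
obs 3: x=-1/4 → posterior Inverse-Gamma(21/2, 409/32)

k = 2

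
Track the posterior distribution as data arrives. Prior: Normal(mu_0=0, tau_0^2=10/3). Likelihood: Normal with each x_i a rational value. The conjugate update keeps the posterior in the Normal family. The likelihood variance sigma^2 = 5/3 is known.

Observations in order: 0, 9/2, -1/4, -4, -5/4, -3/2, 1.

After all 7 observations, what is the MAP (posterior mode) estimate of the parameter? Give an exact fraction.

-1/5

obs 1: x=0 → posterior Normal(0, 10/9)
obs 2: x=9/2 → posterior Normal(9/5, 2/3)
obs 3: x=-1/4 → posterior Normal(17/14, 10/21)
obs 4: x=-4 → posterior Normal(1/18, 10/27)
obs 5: x=-5/4 → posterior Normal(-2/11, 10/33)
obs 6: x=-3/2 → posterior Normal(-5/13, 10/39)
obs 7: x=1 → posterior Normal(-1/5, 2/9)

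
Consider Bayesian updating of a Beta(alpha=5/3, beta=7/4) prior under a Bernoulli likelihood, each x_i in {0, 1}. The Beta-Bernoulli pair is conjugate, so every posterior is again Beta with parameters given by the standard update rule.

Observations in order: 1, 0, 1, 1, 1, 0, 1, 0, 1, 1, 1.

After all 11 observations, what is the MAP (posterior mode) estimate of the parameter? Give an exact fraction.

obs 1: x=1 → posterior Beta(8/3, 7/4)
obs 2: x=0 → posterior Beta(8/3, 11/4)
obs 3: x=1 → posterior Beta(11/3, 11/4)
obs 4: x=1 → posterior Beta(14/3, 11/4)
obs 5: x=1 → posterior Beta(17/3, 11/4)
obs 6: x=0 → posterior Beta(17/3, 15/4)
obs 7: x=1 → posterior Beta(20/3, 15/4)
obs 8: x=0 → posterior Beta(20/3, 19/4)
obs 9: x=1 → posterior Beta(23/3, 19/4)
obs 10: x=1 → posterior Beta(26/3, 19/4)
obs 11: x=1 → posterior Beta(29/3, 19/4)

104/149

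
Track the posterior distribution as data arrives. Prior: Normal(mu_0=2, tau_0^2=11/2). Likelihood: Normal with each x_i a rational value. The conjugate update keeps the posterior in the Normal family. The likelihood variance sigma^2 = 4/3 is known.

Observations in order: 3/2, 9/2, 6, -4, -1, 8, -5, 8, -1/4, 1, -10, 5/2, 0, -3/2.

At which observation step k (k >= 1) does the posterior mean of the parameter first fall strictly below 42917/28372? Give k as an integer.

obs 1: x=3/2 → posterior Normal(131/82, 44/41)
obs 2: x=9/2 → posterior Normal(107/37, 22/37)
obs 3: x=6 → posterior Normal(412/107, 44/107)
obs 4: x=-4 → posterior Normal(2, 11/35)
obs 5: x=-1 → posterior Normal(247/173, 44/173)
obs 6: x=8 → posterior Normal(511/206, 22/103)
obs 7: x=-5 → posterior Normal(346/239, 44/239)
obs 8: x=8 → posterior Normal(305/136, 11/68)
obs 9: x=-1/4 → posterior Normal(2407/1220, 44/305)
obs 10: x=1 → posterior Normal(2539/1352, 22/169)
obs 11: x=-10 → posterior Normal(23/28, 44/371)
obs 12: x=5/2 → posterior Normal(1549/1616, 11/101)
obs 13: x=0 → posterior Normal(1549/1748, 44/437)
obs 14: x=-3/2 → posterior Normal(1351/1880, 22/235)

k = 5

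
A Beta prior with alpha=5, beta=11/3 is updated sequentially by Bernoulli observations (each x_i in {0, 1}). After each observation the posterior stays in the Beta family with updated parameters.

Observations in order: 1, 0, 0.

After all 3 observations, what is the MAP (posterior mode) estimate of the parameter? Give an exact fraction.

15/29

obs 1: x=1 → posterior Beta(6, 11/3)
obs 2: x=0 → posterior Beta(6, 14/3)
obs 3: x=0 → posterior Beta(6, 17/3)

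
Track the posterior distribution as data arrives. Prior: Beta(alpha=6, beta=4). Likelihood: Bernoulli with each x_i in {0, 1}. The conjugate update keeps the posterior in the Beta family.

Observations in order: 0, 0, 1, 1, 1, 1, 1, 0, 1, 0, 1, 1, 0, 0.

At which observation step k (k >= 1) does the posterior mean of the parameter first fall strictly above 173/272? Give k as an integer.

obs 1: x=0 → posterior Beta(6, 5)
obs 2: x=0 → posterior Beta(6, 6)
obs 3: x=1 → posterior Beta(7, 6)
obs 4: x=1 → posterior Beta(8, 6)
obs 5: x=1 → posterior Beta(9, 6)
obs 6: x=1 → posterior Beta(10, 6)
obs 7: x=1 → posterior Beta(11, 6)
obs 8: x=0 → posterior Beta(11, 7)
obs 9: x=1 → posterior Beta(12, 7)
obs 10: x=0 → posterior Beta(12, 8)
obs 11: x=1 → posterior Beta(13, 8)
obs 12: x=1 → posterior Beta(14, 8)
obs 13: x=0 → posterior Beta(14, 9)
obs 14: x=0 → posterior Beta(14, 10)

k = 7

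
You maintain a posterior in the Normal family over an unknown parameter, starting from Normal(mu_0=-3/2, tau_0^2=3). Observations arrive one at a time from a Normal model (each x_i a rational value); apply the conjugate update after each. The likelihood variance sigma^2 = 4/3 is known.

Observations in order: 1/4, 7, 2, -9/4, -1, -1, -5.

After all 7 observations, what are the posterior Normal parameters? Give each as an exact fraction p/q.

mu_0=-6/67, tau_0^2=12/67

obs 1: x=1/4 → posterior Normal(-15/52, 12/13)
obs 2: x=7 → posterior Normal(237/88, 6/11)
obs 3: x=2 → posterior Normal(309/124, 12/31)
obs 4: x=-9/4 → posterior Normal(57/40, 3/10)
obs 5: x=-1 → posterior Normal(48/49, 12/49)
obs 6: x=-1 → posterior Normal(39/58, 6/29)
obs 7: x=-5 → posterior Normal(-6/67, 12/67)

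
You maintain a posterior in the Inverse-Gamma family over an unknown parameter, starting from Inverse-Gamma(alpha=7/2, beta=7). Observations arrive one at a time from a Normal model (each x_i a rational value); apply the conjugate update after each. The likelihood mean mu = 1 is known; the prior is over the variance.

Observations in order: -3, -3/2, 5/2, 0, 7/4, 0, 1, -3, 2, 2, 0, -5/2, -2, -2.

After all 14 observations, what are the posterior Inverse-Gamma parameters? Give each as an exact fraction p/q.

obs 1: x=-3 → posterior Inverse-Gamma(4, 15)
obs 2: x=-3/2 → posterior Inverse-Gamma(9/2, 145/8)
obs 3: x=5/2 → posterior Inverse-Gamma(5, 77/4)
obs 4: x=0 → posterior Inverse-Gamma(11/2, 79/4)
obs 5: x=7/4 → posterior Inverse-Gamma(6, 641/32)
obs 6: x=0 → posterior Inverse-Gamma(13/2, 657/32)
obs 7: x=1 → posterior Inverse-Gamma(7, 657/32)
obs 8: x=-3 → posterior Inverse-Gamma(15/2, 913/32)
obs 9: x=2 → posterior Inverse-Gamma(8, 929/32)
obs 10: x=2 → posterior Inverse-Gamma(17/2, 945/32)
obs 11: x=0 → posterior Inverse-Gamma(9, 961/32)
obs 12: x=-5/2 → posterior Inverse-Gamma(19/2, 1157/32)
obs 13: x=-2 → posterior Inverse-Gamma(10, 1301/32)
obs 14: x=-2 → posterior Inverse-Gamma(21/2, 1445/32)

alpha=21/2, beta=1445/32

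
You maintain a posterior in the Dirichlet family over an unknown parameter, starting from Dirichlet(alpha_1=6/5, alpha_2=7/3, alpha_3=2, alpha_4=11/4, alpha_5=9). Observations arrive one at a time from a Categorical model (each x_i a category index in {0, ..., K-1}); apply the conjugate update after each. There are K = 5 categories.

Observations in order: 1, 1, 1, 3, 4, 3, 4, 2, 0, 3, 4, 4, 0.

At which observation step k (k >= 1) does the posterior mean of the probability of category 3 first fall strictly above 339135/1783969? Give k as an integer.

k = 6

obs 1: x=1 → posterior Dirichlet(6/5, 10/3, 2, 11/4, 9)
obs 2: x=1 → posterior Dirichlet(6/5, 13/3, 2, 11/4, 9)
obs 3: x=1 → posterior Dirichlet(6/5, 16/3, 2, 11/4, 9)
obs 4: x=3 → posterior Dirichlet(6/5, 16/3, 2, 15/4, 9)
obs 5: x=4 → posterior Dirichlet(6/5, 16/3, 2, 15/4, 10)
obs 6: x=3 → posterior Dirichlet(6/5, 16/3, 2, 19/4, 10)
obs 7: x=4 → posterior Dirichlet(6/5, 16/3, 2, 19/4, 11)
obs 8: x=2 → posterior Dirichlet(6/5, 16/3, 3, 19/4, 11)
obs 9: x=0 → posterior Dirichlet(11/5, 16/3, 3, 19/4, 11)
obs 10: x=3 → posterior Dirichlet(11/5, 16/3, 3, 23/4, 11)
obs 11: x=4 → posterior Dirichlet(11/5, 16/3, 3, 23/4, 12)
obs 12: x=4 → posterior Dirichlet(11/5, 16/3, 3, 23/4, 13)
obs 13: x=0 → posterior Dirichlet(16/5, 16/3, 3, 23/4, 13)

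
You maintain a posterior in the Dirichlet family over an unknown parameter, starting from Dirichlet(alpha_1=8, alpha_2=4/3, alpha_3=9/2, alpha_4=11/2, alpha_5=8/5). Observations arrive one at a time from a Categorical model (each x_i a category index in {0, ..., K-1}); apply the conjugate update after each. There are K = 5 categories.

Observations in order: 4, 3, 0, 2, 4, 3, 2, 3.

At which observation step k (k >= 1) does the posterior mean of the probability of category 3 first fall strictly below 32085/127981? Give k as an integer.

k = 5

obs 1: x=4 → posterior Dirichlet(8, 4/3, 9/2, 11/2, 13/5)
obs 2: x=3 → posterior Dirichlet(8, 4/3, 9/2, 13/2, 13/5)
obs 3: x=0 → posterior Dirichlet(9, 4/3, 9/2, 13/2, 13/5)
obs 4: x=2 → posterior Dirichlet(9, 4/3, 11/2, 13/2, 13/5)
obs 5: x=4 → posterior Dirichlet(9, 4/3, 11/2, 13/2, 18/5)
obs 6: x=3 → posterior Dirichlet(9, 4/3, 11/2, 15/2, 18/5)
obs 7: x=2 → posterior Dirichlet(9, 4/3, 13/2, 15/2, 18/5)
obs 8: x=3 → posterior Dirichlet(9, 4/3, 13/2, 17/2, 18/5)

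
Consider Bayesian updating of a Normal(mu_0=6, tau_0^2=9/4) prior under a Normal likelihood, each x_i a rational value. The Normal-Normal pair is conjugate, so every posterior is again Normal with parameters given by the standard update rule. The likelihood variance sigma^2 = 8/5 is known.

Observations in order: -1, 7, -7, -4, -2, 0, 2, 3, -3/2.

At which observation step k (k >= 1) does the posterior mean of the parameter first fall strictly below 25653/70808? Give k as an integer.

k = 4

obs 1: x=-1 → posterior Normal(21/11, 72/77)
obs 2: x=7 → posterior Normal(231/61, 36/61)
obs 3: x=-7 → posterior Normal(147/167, 72/167)
obs 4: x=-4 → posterior Normal(-33/212, 18/53)
obs 5: x=-2 → posterior Normal(-123/257, 72/257)
obs 6: x=0 → posterior Normal(-123/302, 36/151)
obs 7: x=2 → posterior Normal(-33/347, 72/347)
obs 8: x=3 → posterior Normal(51/196, 9/49)
obs 9: x=-3/2 → posterior Normal(3/38, 72/437)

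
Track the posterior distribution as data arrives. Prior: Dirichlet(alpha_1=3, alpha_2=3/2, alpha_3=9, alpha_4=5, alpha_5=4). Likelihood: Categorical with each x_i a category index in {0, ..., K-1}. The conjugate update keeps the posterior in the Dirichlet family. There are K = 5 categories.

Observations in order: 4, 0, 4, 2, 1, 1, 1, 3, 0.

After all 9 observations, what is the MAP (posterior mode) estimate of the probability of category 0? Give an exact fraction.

8/53

obs 1: x=4 → posterior Dirichlet(3, 3/2, 9, 5, 5)
obs 2: x=0 → posterior Dirichlet(4, 3/2, 9, 5, 5)
obs 3: x=4 → posterior Dirichlet(4, 3/2, 9, 5, 6)
obs 4: x=2 → posterior Dirichlet(4, 3/2, 10, 5, 6)
obs 5: x=1 → posterior Dirichlet(4, 5/2, 10, 5, 6)
obs 6: x=1 → posterior Dirichlet(4, 7/2, 10, 5, 6)
obs 7: x=1 → posterior Dirichlet(4, 9/2, 10, 5, 6)
obs 8: x=3 → posterior Dirichlet(4, 9/2, 10, 6, 6)
obs 9: x=0 → posterior Dirichlet(5, 9/2, 10, 6, 6)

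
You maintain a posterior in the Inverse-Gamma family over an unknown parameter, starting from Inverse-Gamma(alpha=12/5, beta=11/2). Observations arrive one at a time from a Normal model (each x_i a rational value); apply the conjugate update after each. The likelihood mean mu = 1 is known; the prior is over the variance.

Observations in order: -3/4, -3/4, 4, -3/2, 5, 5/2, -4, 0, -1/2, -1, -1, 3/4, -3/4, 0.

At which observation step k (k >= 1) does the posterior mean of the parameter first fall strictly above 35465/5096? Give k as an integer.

obs 1: x=-3/4 → posterior Inverse-Gamma(29/10, 225/32)
obs 2: x=-3/4 → posterior Inverse-Gamma(17/5, 137/16)
obs 3: x=4 → posterior Inverse-Gamma(39/10, 209/16)
obs 4: x=-3/2 → posterior Inverse-Gamma(22/5, 259/16)
obs 5: x=5 → posterior Inverse-Gamma(49/10, 387/16)
obs 6: x=5/2 → posterior Inverse-Gamma(27/5, 405/16)
obs 7: x=-4 → posterior Inverse-Gamma(59/10, 605/16)
obs 8: x=0 → posterior Inverse-Gamma(32/5, 613/16)
obs 9: x=-1/2 → posterior Inverse-Gamma(69/10, 631/16)
obs 10: x=-1 → posterior Inverse-Gamma(37/5, 663/16)
obs 11: x=-1 → posterior Inverse-Gamma(79/10, 695/16)
obs 12: x=3/4 → posterior Inverse-Gamma(42/5, 1391/32)
obs 13: x=-3/4 → posterior Inverse-Gamma(89/10, 45)
obs 14: x=0 → posterior Inverse-Gamma(47/5, 91/2)

k = 7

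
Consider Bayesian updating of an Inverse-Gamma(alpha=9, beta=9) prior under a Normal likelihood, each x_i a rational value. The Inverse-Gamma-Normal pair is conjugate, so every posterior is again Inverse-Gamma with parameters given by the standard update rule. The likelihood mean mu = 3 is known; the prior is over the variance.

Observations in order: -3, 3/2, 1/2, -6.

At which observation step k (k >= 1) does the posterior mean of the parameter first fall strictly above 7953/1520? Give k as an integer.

k = 4

obs 1: x=-3 → posterior Inverse-Gamma(19/2, 27)
obs 2: x=3/2 → posterior Inverse-Gamma(10, 225/8)
obs 3: x=1/2 → posterior Inverse-Gamma(21/2, 125/4)
obs 4: x=-6 → posterior Inverse-Gamma(11, 287/4)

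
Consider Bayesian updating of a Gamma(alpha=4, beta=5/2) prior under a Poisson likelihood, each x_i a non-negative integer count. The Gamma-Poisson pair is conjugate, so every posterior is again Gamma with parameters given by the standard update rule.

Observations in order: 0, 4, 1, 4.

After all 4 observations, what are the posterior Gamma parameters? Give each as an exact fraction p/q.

obs 1: x=0 → posterior Gamma(4, 7/2)
obs 2: x=4 → posterior Gamma(8, 9/2)
obs 3: x=1 → posterior Gamma(9, 11/2)
obs 4: x=4 → posterior Gamma(13, 13/2)

alpha=13, beta=13/2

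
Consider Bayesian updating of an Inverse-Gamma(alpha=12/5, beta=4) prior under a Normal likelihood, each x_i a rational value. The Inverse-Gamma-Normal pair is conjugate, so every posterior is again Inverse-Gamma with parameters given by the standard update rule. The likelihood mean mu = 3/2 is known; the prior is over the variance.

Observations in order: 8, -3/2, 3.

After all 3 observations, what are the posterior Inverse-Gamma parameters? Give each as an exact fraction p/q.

alpha=39/10, beta=123/4

obs 1: x=8 → posterior Inverse-Gamma(29/10, 201/8)
obs 2: x=-3/2 → posterior Inverse-Gamma(17/5, 237/8)
obs 3: x=3 → posterior Inverse-Gamma(39/10, 123/4)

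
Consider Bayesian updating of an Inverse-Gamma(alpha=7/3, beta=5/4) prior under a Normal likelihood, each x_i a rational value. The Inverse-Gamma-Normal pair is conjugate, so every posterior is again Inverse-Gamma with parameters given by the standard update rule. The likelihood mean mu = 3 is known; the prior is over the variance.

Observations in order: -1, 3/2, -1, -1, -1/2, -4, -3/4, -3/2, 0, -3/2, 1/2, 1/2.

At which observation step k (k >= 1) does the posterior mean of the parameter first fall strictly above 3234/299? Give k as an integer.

k = 6

obs 1: x=-1 → posterior Inverse-Gamma(17/6, 37/4)
obs 2: x=3/2 → posterior Inverse-Gamma(10/3, 83/8)
obs 3: x=-1 → posterior Inverse-Gamma(23/6, 147/8)
obs 4: x=-1 → posterior Inverse-Gamma(13/3, 211/8)
obs 5: x=-1/2 → posterior Inverse-Gamma(29/6, 65/2)
obs 6: x=-4 → posterior Inverse-Gamma(16/3, 57)
obs 7: x=-3/4 → posterior Inverse-Gamma(35/6, 2049/32)
obs 8: x=-3/2 → posterior Inverse-Gamma(19/3, 2373/32)
obs 9: x=0 → posterior Inverse-Gamma(41/6, 2517/32)
obs 10: x=-3/2 → posterior Inverse-Gamma(22/3, 2841/32)
obs 11: x=1/2 → posterior Inverse-Gamma(47/6, 2941/32)
obs 12: x=1/2 → posterior Inverse-Gamma(25/3, 3041/32)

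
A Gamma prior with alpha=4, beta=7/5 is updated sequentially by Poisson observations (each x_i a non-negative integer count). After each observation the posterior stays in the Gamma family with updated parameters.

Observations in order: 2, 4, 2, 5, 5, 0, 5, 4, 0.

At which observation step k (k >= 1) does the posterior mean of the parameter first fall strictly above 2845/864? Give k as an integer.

obs 1: x=2 → posterior Gamma(6, 12/5)
obs 2: x=4 → posterior Gamma(10, 17/5)
obs 3: x=2 → posterior Gamma(12, 22/5)
obs 4: x=5 → posterior Gamma(17, 27/5)
obs 5: x=5 → posterior Gamma(22, 32/5)
obs 6: x=0 → posterior Gamma(22, 37/5)
obs 7: x=5 → posterior Gamma(27, 42/5)
obs 8: x=4 → posterior Gamma(31, 47/5)
obs 9: x=0 → posterior Gamma(31, 52/5)

k = 5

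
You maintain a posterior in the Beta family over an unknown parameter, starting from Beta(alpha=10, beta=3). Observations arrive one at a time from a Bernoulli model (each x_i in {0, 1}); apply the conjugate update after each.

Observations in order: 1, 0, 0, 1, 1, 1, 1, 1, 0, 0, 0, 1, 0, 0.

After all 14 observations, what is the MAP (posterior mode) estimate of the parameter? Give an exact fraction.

obs 1: x=1 → posterior Beta(11, 3)
obs 2: x=0 → posterior Beta(11, 4)
obs 3: x=0 → posterior Beta(11, 5)
obs 4: x=1 → posterior Beta(12, 5)
obs 5: x=1 → posterior Beta(13, 5)
obs 6: x=1 → posterior Beta(14, 5)
obs 7: x=1 → posterior Beta(15, 5)
obs 8: x=1 → posterior Beta(16, 5)
obs 9: x=0 → posterior Beta(16, 6)
obs 10: x=0 → posterior Beta(16, 7)
obs 11: x=0 → posterior Beta(16, 8)
obs 12: x=1 → posterior Beta(17, 8)
obs 13: x=0 → posterior Beta(17, 9)
obs 14: x=0 → posterior Beta(17, 10)

16/25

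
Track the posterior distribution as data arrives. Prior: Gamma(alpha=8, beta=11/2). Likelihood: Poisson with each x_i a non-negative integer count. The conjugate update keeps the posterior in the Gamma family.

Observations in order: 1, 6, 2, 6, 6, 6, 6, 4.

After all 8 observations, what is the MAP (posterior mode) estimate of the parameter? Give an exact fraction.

88/27

obs 1: x=1 → posterior Gamma(9, 13/2)
obs 2: x=6 → posterior Gamma(15, 15/2)
obs 3: x=2 → posterior Gamma(17, 17/2)
obs 4: x=6 → posterior Gamma(23, 19/2)
obs 5: x=6 → posterior Gamma(29, 21/2)
obs 6: x=6 → posterior Gamma(35, 23/2)
obs 7: x=6 → posterior Gamma(41, 25/2)
obs 8: x=4 → posterior Gamma(45, 27/2)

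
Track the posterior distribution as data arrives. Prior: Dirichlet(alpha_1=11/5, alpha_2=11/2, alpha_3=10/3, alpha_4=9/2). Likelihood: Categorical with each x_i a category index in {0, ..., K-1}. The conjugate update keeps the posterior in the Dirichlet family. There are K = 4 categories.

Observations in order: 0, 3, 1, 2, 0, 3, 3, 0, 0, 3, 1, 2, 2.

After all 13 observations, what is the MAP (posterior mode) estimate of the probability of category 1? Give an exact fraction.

195/736

obs 1: x=0 → posterior Dirichlet(16/5, 11/2, 10/3, 9/2)
obs 2: x=3 → posterior Dirichlet(16/5, 11/2, 10/3, 11/2)
obs 3: x=1 → posterior Dirichlet(16/5, 13/2, 10/3, 11/2)
obs 4: x=2 → posterior Dirichlet(16/5, 13/2, 13/3, 11/2)
obs 5: x=0 → posterior Dirichlet(21/5, 13/2, 13/3, 11/2)
obs 6: x=3 → posterior Dirichlet(21/5, 13/2, 13/3, 13/2)
obs 7: x=3 → posterior Dirichlet(21/5, 13/2, 13/3, 15/2)
obs 8: x=0 → posterior Dirichlet(26/5, 13/2, 13/3, 15/2)
obs 9: x=0 → posterior Dirichlet(31/5, 13/2, 13/3, 15/2)
obs 10: x=3 → posterior Dirichlet(31/5, 13/2, 13/3, 17/2)
obs 11: x=1 → posterior Dirichlet(31/5, 15/2, 13/3, 17/2)
obs 12: x=2 → posterior Dirichlet(31/5, 15/2, 16/3, 17/2)
obs 13: x=2 → posterior Dirichlet(31/5, 15/2, 19/3, 17/2)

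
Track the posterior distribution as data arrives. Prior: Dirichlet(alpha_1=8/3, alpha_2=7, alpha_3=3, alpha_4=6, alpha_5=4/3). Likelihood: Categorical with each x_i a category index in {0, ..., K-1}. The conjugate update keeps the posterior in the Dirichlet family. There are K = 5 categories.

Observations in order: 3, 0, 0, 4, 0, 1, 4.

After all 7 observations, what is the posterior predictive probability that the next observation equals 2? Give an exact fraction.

1/9

obs 1: x=3 → posterior Dirichlet(8/3, 7, 3, 7, 4/3)
obs 2: x=0 → posterior Dirichlet(11/3, 7, 3, 7, 4/3)
obs 3: x=0 → posterior Dirichlet(14/3, 7, 3, 7, 4/3)
obs 4: x=4 → posterior Dirichlet(14/3, 7, 3, 7, 7/3)
obs 5: x=0 → posterior Dirichlet(17/3, 7, 3, 7, 7/3)
obs 6: x=1 → posterior Dirichlet(17/3, 8, 3, 7, 7/3)
obs 7: x=4 → posterior Dirichlet(17/3, 8, 3, 7, 10/3)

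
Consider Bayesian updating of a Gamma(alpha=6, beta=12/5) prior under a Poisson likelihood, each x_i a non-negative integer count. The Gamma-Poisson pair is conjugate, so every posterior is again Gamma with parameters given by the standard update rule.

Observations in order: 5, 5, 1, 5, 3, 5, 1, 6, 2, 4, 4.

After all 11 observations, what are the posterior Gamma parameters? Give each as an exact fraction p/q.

alpha=47, beta=67/5

obs 1: x=5 → posterior Gamma(11, 17/5)
obs 2: x=5 → posterior Gamma(16, 22/5)
obs 3: x=1 → posterior Gamma(17, 27/5)
obs 4: x=5 → posterior Gamma(22, 32/5)
obs 5: x=3 → posterior Gamma(25, 37/5)
obs 6: x=5 → posterior Gamma(30, 42/5)
obs 7: x=1 → posterior Gamma(31, 47/5)
obs 8: x=6 → posterior Gamma(37, 52/5)
obs 9: x=2 → posterior Gamma(39, 57/5)
obs 10: x=4 → posterior Gamma(43, 62/5)
obs 11: x=4 → posterior Gamma(47, 67/5)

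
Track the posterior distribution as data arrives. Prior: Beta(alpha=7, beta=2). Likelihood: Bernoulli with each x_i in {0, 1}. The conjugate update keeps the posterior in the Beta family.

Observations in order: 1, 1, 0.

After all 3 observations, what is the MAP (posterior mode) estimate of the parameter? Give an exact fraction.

obs 1: x=1 → posterior Beta(8, 2)
obs 2: x=1 → posterior Beta(9, 2)
obs 3: x=0 → posterior Beta(9, 3)

4/5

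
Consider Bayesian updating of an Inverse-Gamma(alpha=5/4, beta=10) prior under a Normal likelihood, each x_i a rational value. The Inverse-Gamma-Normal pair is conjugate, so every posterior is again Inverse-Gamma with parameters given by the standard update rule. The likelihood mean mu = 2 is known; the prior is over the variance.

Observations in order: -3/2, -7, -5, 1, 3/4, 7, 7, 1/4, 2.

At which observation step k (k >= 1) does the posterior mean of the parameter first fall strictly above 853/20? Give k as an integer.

obs 1: x=-3/2 → posterior Inverse-Gamma(7/4, 129/8)
obs 2: x=-7 → posterior Inverse-Gamma(9/4, 453/8)
obs 3: x=-5 → posterior Inverse-Gamma(11/4, 649/8)
obs 4: x=1 → posterior Inverse-Gamma(13/4, 653/8)
obs 5: x=3/4 → posterior Inverse-Gamma(15/4, 2637/32)
obs 6: x=7 → posterior Inverse-Gamma(17/4, 3037/32)
obs 7: x=7 → posterior Inverse-Gamma(19/4, 3437/32)
obs 8: x=1/4 → posterior Inverse-Gamma(21/4, 1743/16)
obs 9: x=2 → posterior Inverse-Gamma(23/4, 1743/16)

k = 2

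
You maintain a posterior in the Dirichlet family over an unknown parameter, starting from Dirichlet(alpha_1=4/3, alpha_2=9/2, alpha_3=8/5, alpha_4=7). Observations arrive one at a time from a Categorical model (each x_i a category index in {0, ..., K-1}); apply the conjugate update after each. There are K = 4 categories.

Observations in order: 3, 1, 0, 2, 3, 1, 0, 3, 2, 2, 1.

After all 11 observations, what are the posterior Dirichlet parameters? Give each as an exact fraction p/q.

alpha_1=10/3, alpha_2=15/2, alpha_3=23/5, alpha_4=10

obs 1: x=3 → posterior Dirichlet(4/3, 9/2, 8/5, 8)
obs 2: x=1 → posterior Dirichlet(4/3, 11/2, 8/5, 8)
obs 3: x=0 → posterior Dirichlet(7/3, 11/2, 8/5, 8)
obs 4: x=2 → posterior Dirichlet(7/3, 11/2, 13/5, 8)
obs 5: x=3 → posterior Dirichlet(7/3, 11/2, 13/5, 9)
obs 6: x=1 → posterior Dirichlet(7/3, 13/2, 13/5, 9)
obs 7: x=0 → posterior Dirichlet(10/3, 13/2, 13/5, 9)
obs 8: x=3 → posterior Dirichlet(10/3, 13/2, 13/5, 10)
obs 9: x=2 → posterior Dirichlet(10/3, 13/2, 18/5, 10)
obs 10: x=2 → posterior Dirichlet(10/3, 13/2, 23/5, 10)
obs 11: x=1 → posterior Dirichlet(10/3, 15/2, 23/5, 10)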